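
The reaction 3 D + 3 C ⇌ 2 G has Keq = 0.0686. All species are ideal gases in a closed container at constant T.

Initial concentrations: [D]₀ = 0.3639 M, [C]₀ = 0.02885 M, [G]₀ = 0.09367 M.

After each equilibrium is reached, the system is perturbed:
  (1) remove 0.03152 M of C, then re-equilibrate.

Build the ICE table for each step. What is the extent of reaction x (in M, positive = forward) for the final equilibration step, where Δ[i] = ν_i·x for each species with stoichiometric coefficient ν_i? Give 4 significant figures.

x = -7.5100e-04 M

Q₀ = 7583 vs Keq = 0.0686 ⇒ Q>K, reverse
Step 1:
                  D         C         G
  I          0.3639   0.02885   0.09367
  C          0.1317    0.1317  -0.08779
  E          0.4956    0.1605  0.005878
  solve Keq expr → x = -0.0439; check Q = 0.0686
Then remove 0.03152 M of C.
Step 2:
                  D         C         G
  I          0.4956     0.129  0.005878
  C        0.002253  0.002253 -0.001502
  E          0.4978    0.1313  0.004376
  solve Keq expr → x = -7.5100e-04; check Q = 0.0686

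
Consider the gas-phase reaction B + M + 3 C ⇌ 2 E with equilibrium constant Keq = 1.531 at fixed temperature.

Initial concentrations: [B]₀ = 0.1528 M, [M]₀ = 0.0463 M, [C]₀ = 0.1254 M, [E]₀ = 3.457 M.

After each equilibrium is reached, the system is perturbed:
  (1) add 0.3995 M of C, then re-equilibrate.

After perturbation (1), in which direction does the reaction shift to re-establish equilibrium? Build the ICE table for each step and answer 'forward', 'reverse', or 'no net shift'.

Q₀ = 8.5665e+05 vs Keq = 1.531 ⇒ Q>K, reverse
Step 1:
                  B         M         C         E
  init       0.1528    0.0463    0.1254     3.457
  Δ          0.5954    0.5954     1.786    -1.191
  eq         0.7482    0.6417     1.912     2.266
  solve Keq expr → x = -0.5954; check Q = 1.531
Then add 0.3995 M of C.
Step 2:
                  B         M         C         E
  init       0.7482    0.6417     2.311     2.266
  Δ        -0.06452  -0.06452   -0.1936     0.129
  eq         0.6837    0.5772     2.118     2.395
  solve Keq expr → x = 0.06452; check Q = 1.531

Direction: forward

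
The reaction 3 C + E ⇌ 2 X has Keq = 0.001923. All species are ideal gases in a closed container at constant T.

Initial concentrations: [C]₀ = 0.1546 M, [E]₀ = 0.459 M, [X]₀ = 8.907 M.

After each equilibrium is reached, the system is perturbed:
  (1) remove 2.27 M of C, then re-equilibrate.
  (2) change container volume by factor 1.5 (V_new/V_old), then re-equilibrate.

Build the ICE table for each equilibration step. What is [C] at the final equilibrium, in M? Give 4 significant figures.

[C]_eq = 5.924 M

Q₀ = 4.6776e+04 vs Keq = 0.001923 ⇒ Q>K, reverse
Step 1:
                   C          E          X
  I           0.1546      0.459      8.907
  C            9.559      3.186     -6.372
  E            9.713      3.645      2.535
  solve Keq expr → x = -3.186; check Q = 0.001923
Then remove 2.27 M of C.
Step 2:
                   C          E          X
  I            7.443      3.645      2.535
  C           0.7543     0.2514    -0.5028
  E            8.198      3.897      2.032
  solve Keq expr → x = -0.2514; check Q = 0.001923
Then change container volume by factor 1.5 (V_new/V_old).
Step 3:
                   C          E          X
  I            5.465      2.598      1.354
  C           0.4588     0.1529    -0.3059
  E            5.924      2.751      1.049
  solve Keq expr → x = -0.1529; check Q = 0.001923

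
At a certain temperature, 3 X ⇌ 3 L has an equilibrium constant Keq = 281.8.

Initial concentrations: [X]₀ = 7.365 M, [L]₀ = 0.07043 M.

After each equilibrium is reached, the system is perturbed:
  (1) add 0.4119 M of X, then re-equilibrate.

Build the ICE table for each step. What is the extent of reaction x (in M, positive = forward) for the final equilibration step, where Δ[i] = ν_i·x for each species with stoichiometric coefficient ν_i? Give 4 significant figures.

x = 0.1191 M

Q₀ = 8.7449e-07 vs Keq = 281.8 ⇒ Q<K, forward
Step 1:
                  X         L
  Initial     7.365   0.07043
  Change     -6.381     6.381
  Equil       0.984     6.451
  solve Keq expr → x = 2.127; check Q = 281.8
Then add 0.4119 M of X.
Step 2:
                  X         L
  Initial     1.396     6.451
  Change    -0.3574    0.3574
  Equil       1.039     6.809
  solve Keq expr → x = 0.1191; check Q = 281.8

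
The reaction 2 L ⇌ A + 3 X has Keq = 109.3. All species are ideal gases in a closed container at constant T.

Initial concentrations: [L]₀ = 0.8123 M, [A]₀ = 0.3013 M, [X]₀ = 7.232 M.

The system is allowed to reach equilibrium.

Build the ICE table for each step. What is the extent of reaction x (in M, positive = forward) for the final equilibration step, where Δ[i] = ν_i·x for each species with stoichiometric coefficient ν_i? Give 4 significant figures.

x = -0.04803 M

Q₀ = 172.7 vs Keq = 109.3 ⇒ Q>K, reverse
Step 1:
                   L          A          X
  init        0.8123     0.3013      7.232
  Δ          0.09606   -0.04803    -0.1441
  eq          0.9084     0.2533      7.088
  solve Keq expr → x = -0.04803; check Q = 109.3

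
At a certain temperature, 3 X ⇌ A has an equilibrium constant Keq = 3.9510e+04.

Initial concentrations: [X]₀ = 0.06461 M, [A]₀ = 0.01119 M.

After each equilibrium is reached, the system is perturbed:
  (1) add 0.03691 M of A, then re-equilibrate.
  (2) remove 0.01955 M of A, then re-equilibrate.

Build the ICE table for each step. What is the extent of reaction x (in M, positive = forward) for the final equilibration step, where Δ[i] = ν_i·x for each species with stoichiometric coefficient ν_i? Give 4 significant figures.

x = 4.2786e-04 M

Q₀ = 41.49 vs Keq = 3.9510e+04 ⇒ Q<K, forward
Step 1:
                   X          A
  I          0.06461    0.01119
  C         -0.05552    0.01851
  E         0.009092     0.0297
  solve Keq expr → x = 0.01851; check Q = 3.9510e+04
Then add 0.03691 M of A.
Step 2:
                   X          A
  I         0.009092    0.06661
  C         0.002754 -9.1816e-04
  E          0.01185    0.06569
  solve Keq expr → x = -9.1816e-04; check Q = 3.9510e+04
Then remove 0.01955 M of A.
Step 3:
                   X          A
  I          0.01185    0.04614
  C        -0.001284 4.2786e-04
  E          0.01056    0.04657
  solve Keq expr → x = 4.2786e-04; check Q = 3.9510e+04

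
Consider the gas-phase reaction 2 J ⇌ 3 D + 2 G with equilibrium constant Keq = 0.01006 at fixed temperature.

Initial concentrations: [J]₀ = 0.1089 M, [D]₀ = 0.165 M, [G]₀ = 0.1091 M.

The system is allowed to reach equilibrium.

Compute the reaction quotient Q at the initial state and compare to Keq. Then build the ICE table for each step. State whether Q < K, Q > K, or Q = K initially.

Q₀ = 0.004509; Q < K (proceeds forward)

Q₀ = 0.004509 vs Keq = 0.01006 ⇒ Q<K, forward
Step 1:
                   J          D          G
  Initial     0.1089      0.165     0.1091
  Change    -0.01281    0.01921    0.01281
  Equil      0.09609     0.1842     0.1219
  solve Keq expr → x = 0.006403; check Q = 0.01006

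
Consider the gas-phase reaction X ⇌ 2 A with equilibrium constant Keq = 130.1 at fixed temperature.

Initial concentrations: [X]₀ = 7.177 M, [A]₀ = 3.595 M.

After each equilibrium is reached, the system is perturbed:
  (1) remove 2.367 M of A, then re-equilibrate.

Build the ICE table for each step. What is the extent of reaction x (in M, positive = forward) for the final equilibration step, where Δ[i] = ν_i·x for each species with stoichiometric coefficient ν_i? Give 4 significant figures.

x = 0.3529 M

Q₀ = 1.801 vs Keq = 130.1 ⇒ Q<K, forward
Step 1:
                   X          A
  I            7.177      3.595
  C           -5.527      11.05
  E             1.65      14.65
  solve Keq expr → x = 5.527; check Q = 130.1
Then remove 2.367 M of A.
Step 2:
                   X          A
  I             1.65      12.28
  C          -0.3529     0.7058
  E            1.297      12.99
  solve Keq expr → x = 0.3529; check Q = 130.1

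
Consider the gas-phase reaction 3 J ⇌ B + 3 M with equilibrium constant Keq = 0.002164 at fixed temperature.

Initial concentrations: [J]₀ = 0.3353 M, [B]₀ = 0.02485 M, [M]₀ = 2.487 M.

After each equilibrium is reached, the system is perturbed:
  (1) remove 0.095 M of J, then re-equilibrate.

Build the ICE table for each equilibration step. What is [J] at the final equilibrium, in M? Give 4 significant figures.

[J]_eq = 0.3148 M

Q₀ = 10.14 vs Keq = 0.002164 ⇒ Q>K, reverse
Step 1:
                  J         B         M
  Initial    0.3353   0.02485     2.487
  Change    0.07452  -0.02484  -0.07452
  Equil      0.4098 1.0608e-05     2.412
  solve Keq expr → x = -0.02484; check Q = 0.002164
Then remove 0.095 M of J.
Step 2:
                  J         B         M
  Initial    0.3148 1.0608e-05     2.412
  Change  1.7395e-05 -5.7983e-06 -1.7395e-05
  Equil      0.3148 4.8098e-06     2.412
  solve Keq expr → x = -5.7983e-06; check Q = 0.002164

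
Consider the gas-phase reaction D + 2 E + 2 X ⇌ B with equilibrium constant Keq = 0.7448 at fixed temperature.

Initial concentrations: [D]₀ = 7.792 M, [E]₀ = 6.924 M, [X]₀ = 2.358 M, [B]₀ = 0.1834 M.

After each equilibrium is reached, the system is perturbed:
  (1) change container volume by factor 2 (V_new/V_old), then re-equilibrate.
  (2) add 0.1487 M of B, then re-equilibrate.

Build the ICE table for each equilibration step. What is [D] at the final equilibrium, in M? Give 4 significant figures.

[D]_eq = 3.413 M

Q₀ = 8.8298e-05 vs Keq = 0.7448 ⇒ Q<K, forward
Step 1:
                   D          E          X          B
  init         7.792      6.924      2.358     0.1834
  Δ           -1.124     -2.248     -2.248      1.124
  eq           6.668      4.676     0.1097      1.308
  solve Keq expr → x = 1.124; check Q = 0.7448
Then change container volume by factor 2 (V_new/V_old).
Step 2:
                   D          E          X          B
  init         3.334      2.338    0.05487     0.6538
  Δ          0.06948      0.139      0.139   -0.06948
  eq           3.403      2.477     0.1938     0.5843
  solve Keq expr → x = -0.06948; check Q = 0.7448
Then add 0.1487 M of B.
Step 3:
                   D          E          X          B
  init         3.403      2.477     0.1938      0.733
  Δ          0.00989    0.01978    0.01978   -0.00989
  eq           3.413      2.497     0.2136     0.7231
  solve Keq expr → x = -0.00989; check Q = 0.7448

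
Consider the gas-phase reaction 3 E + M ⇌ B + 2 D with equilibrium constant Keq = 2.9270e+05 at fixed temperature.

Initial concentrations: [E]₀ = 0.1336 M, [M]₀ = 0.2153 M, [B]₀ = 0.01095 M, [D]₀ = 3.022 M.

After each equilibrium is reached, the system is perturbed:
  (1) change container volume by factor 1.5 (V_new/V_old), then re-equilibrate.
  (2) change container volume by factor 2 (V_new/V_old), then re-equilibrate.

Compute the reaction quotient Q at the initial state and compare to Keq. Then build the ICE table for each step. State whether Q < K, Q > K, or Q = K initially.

Q₀ = 194.8; Q < K (proceeds forward)

Q₀ = 194.8 vs Keq = 2.9270e+05 ⇒ Q<K, forward
Step 1:
                  E         M         B         D
  I          0.1336    0.2153   0.01095     3.022
  C         -0.1128  -0.03761   0.03761   0.07522
  E         0.02077    0.1777   0.04856     3.097
  solve Keq expr → x = 0.03761; check Q = 2.9270e+05
Then change container volume by factor 1.5 (V_new/V_old).
Step 2:
                  E         M         B         D
  I         0.01384    0.1185   0.03237     2.065
  C        0.001868 6.2251e-04 -6.2251e-04 -0.001245
  E         0.01571    0.1191   0.03175     2.064
  solve Keq expr → x = -6.2251e-04; check Q = 2.9270e+05
Then change container volume by factor 2 (V_new/V_old).
Step 3:
                  E         M         B         D
  I        0.007856   0.05954   0.01588     1.032
  C        0.001869 6.2304e-04 -6.2304e-04 -0.001246
  E        0.009725   0.06016   0.01525     1.031
  solve Keq expr → x = -6.2304e-04; check Q = 2.9270e+05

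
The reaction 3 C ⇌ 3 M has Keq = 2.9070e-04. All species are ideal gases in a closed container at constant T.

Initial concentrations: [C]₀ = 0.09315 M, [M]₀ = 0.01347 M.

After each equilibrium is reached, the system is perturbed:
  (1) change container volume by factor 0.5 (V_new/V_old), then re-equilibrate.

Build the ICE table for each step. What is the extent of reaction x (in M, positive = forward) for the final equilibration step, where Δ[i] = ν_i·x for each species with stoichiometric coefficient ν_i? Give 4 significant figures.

x = 0 M

Q₀ = 0.003024 vs Keq = 2.9070e-04 ⇒ Q>K, reverse
Step 1:
                    C           M
  Initial     0.09315     0.01347
  Change     0.006846   -0.006846
  Equil           0.1    0.006624
  solve Keq expr → x = -0.002282; check Q = 2.9070e-04
Then change container volume by factor 0.5 (V_new/V_old).
Step 2:
                    C           M
  Initial         0.2     0.01325
  Change            0           0
  Equil           0.2     0.01325
  solve Keq expr → x = 0; check Q = 2.9070e-04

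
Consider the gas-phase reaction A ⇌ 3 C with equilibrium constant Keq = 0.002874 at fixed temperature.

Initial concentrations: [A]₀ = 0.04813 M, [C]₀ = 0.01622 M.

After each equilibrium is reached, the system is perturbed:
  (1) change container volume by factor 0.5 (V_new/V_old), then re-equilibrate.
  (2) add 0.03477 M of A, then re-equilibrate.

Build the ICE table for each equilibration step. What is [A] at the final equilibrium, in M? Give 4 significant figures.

[A]_eq = 0.1186 M

Q₀ = 8.8662e-05 vs Keq = 0.002874 ⇒ Q<K, forward
Step 1:
                   A          C
  I          0.04813    0.01622
  C         -0.01048    0.03143
  E          0.03765    0.04765
  solve Keq expr → x = 0.01048; check Q = 0.002874
Then change container volume by factor 0.5 (V_new/V_old).
Step 2:
                   A          C
  I           0.0753    0.09531
  C          0.01084   -0.03251
  E          0.08614    0.06279
  solve Keq expr → x = -0.01084; check Q = 0.002874
Then add 0.03477 M of A.
Step 3:
                   A          C
  I           0.1209    0.06279
  C        -0.002352   0.007055
  E           0.1186    0.06985
  solve Keq expr → x = 0.002352; check Q = 0.002874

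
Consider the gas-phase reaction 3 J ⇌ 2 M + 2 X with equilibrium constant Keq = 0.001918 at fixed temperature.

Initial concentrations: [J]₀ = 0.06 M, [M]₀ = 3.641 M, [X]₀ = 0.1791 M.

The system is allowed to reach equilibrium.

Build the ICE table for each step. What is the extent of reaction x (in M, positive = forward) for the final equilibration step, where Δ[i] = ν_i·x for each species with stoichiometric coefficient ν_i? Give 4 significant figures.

Q₀ = 1969 vs Keq = 0.001918 ⇒ Q>K, reverse
Step 1:
                  J         M         X
  Initial      0.06     3.641    0.1791
  Change     0.2651   -0.1768   -0.1768
  Equil      0.3251     3.464  0.002344
  solve Keq expr → x = -0.08838; check Q = 0.001918

x = -0.08838 M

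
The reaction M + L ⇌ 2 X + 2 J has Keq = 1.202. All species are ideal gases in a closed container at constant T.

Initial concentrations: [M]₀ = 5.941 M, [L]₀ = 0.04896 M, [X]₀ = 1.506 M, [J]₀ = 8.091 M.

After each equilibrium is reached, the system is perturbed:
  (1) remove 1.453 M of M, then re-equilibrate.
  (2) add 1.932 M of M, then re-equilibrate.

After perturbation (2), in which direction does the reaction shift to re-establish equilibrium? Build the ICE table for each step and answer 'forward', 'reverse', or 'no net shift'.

Direction: forward

Q₀ = 510.5 vs Keq = 1.202 ⇒ Q>K, reverse
Step 1:
                  M         L         X         J
  I           5.941   0.04896     1.506     8.091
  C          0.5908    0.5908    -1.182    -1.182
  E           6.532    0.6398    0.3244     6.909
  solve Keq expr → x = -0.5908; check Q = 1.202
Then remove 1.453 M of M.
Step 2:
                  M         L         X         J
  I           5.079    0.6398    0.3244     6.909
  C         0.01642   0.01642  -0.03284  -0.03284
  E           5.095    0.6562    0.2915     6.877
  solve Keq expr → x = -0.01642; check Q = 1.202
Then add 1.932 M of M.
Step 3:
                  M         L         X         J
  I           7.027    0.6562    0.2915     6.877
  C        -0.02132  -0.02132   0.04265   0.04265
  E           7.006    0.6349    0.3342     6.919
  solve Keq expr → x = 0.02132; check Q = 1.202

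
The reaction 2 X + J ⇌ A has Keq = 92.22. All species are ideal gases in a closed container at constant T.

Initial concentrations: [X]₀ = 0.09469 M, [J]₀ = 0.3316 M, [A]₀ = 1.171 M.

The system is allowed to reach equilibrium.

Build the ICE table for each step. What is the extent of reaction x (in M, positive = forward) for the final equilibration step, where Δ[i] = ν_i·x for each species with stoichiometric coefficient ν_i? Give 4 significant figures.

x = -0.043 M

Q₀ = 393.9 vs Keq = 92.22 ⇒ Q>K, reverse
Step 1:
                    X           J           A
  Initial     0.09469      0.3316       1.171
  Change      0.08601       0.043      -0.043
  Equil        0.1807      0.3746       1.128
  solve Keq expr → x = -0.043; check Q = 92.22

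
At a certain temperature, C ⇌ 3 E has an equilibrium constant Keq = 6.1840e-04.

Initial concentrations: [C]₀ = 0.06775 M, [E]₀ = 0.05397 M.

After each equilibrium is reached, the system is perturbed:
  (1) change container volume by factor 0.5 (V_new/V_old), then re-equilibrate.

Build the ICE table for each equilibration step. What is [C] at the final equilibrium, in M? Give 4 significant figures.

Q₀ = 0.00232 vs Keq = 6.1840e-04 ⇒ Q>K, reverse
Step 1:
                  C         E
  init      0.06775   0.05397
  Δ        0.006077  -0.01823
  eq        0.07383   0.03574
  solve Keq expr → x = -0.006077; check Q = 6.1840e-04
Then change container volume by factor 0.5 (V_new/V_old).
Step 2:
                  C         E
  init       0.1477   0.07148
  Δ        0.008533   -0.0256
  eq         0.1562   0.04588
  solve Keq expr → x = -0.008533; check Q = 6.1840e-04

[C]_eq = 0.1562 M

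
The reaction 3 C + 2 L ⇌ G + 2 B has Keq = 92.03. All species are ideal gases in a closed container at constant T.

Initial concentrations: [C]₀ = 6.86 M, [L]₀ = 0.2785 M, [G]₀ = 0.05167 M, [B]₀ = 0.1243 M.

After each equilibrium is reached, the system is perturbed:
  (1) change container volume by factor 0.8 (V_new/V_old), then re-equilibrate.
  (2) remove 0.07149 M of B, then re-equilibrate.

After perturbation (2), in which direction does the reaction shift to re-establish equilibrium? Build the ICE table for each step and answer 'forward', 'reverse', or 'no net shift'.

Q₀ = 3.1883e-05 vs Keq = 92.03 ⇒ Q<K, forward
Step 1:
                    C           L           G           B
  init           6.86      0.2785     0.05167      0.1243
  Δ           -0.4161     -0.2774      0.1387      0.2774
  eq            6.444    0.001117      0.1904      0.4017
  solve Keq expr → x = 0.1387; check Q = 92.03
Then change container volume by factor 0.8 (V_new/V_old).
Step 2:
                    C           L           G           B
  init          8.055    0.001396       0.238      0.5021
  Δ       -4.1726e-04 -2.7817e-04  1.3909e-04  2.7817e-04
  eq            8.054    0.001118      0.2381      0.5024
  solve Keq expr → x = 1.3909e-04; check Q = 92.03
Then remove 0.07149 M of B.
Step 3:
                    C           L           G           B
  init          8.054    0.001118      0.2381      0.4309
  Δ       -2.3778e-04 -1.5852e-04  7.9259e-05  1.5852e-04
  eq            8.054  9.5933e-04      0.2382      0.4311
  solve Keq expr → x = 7.9259e-05; check Q = 92.03

Direction: forward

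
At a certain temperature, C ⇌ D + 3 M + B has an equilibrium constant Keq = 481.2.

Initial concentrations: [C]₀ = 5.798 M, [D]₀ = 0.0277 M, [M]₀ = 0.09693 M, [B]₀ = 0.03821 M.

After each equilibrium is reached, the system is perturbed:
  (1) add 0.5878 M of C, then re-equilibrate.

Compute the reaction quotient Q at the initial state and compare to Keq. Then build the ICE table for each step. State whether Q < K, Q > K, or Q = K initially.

Q₀ = 1.6625e-07 vs Keq = 481.2 ⇒ Q<K, forward
Step 1:
                   C          D          M          B
  I            5.798     0.0277    0.09693    0.03821
  C           -2.258      2.258      6.775      2.258
  E             3.54      2.286      6.872      2.296
  solve Keq expr → x = 2.258; check Q = 481.2
Then add 0.5878 M of C.
Step 2:
                   C          D          M          B
  I            4.128      2.286      6.872      2.296
  C          -0.0641     0.0641     0.1923     0.0641
  E            4.063       2.35      7.064      2.361
  solve Keq expr → x = 0.0641; check Q = 481.2

Q₀ = 1.6625e-07; Q < K (proceeds forward)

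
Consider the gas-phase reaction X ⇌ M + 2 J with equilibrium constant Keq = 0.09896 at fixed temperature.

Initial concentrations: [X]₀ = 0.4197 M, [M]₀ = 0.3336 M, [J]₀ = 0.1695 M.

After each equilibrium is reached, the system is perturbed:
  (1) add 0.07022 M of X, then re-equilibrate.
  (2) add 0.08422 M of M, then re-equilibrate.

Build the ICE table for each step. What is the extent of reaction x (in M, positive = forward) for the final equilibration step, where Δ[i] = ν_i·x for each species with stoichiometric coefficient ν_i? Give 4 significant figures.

Q₀ = 0.02284 vs Keq = 0.09896 ⇒ Q<K, forward
Step 1:
                    X           M           J
  Initial      0.4197      0.3336      0.1695
  Change     -0.06402     0.06402       0.128
  Equil        0.3557      0.3976      0.2975
  solve Keq expr → x = 0.06402; check Q = 0.09896
Then add 0.07022 M of X.
Step 2:
                    X           M           J
  Initial      0.4259      0.3976      0.2975
  Change     -0.01008     0.01008     0.02017
  Equil        0.4158      0.4077      0.3177
  solve Keq expr → x = 0.01008; check Q = 0.09896
Then add 0.08422 M of M.
Step 3:
                    X           M           J
  Initial      0.4158      0.4919      0.3177
  Change      0.01075    -0.01075     -0.0215
  Equil        0.4266      0.4812      0.2962
  solve Keq expr → x = -0.01075; check Q = 0.09896

x = -0.01075 M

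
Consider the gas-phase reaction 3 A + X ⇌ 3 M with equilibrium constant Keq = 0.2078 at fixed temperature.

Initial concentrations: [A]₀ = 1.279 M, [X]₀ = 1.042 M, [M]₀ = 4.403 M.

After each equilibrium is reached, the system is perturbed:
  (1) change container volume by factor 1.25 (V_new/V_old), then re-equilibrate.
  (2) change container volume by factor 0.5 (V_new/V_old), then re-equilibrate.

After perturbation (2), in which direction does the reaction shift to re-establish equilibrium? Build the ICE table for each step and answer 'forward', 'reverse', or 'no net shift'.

Direction: forward

Q₀ = 39.15 vs Keq = 0.2078 ⇒ Q>K, reverse
Step 1:
                  A         X         M
  init        1.279     1.042     4.403
  Δ           2.044    0.6812    -2.044
  eq          3.323     1.723     2.359
  solve Keq expr → x = -0.6812; check Q = 0.2078
Then change container volume by factor 1.25 (V_new/V_old).
Step 2:
                  A         X         M
  init        2.658     1.379     1.888
  Δ         0.07502   0.02501  -0.07502
  eq          2.733     1.404     1.813
  solve Keq expr → x = -0.02501; check Q = 0.2078
Then change container volume by factor 0.5 (V_new/V_old).
Step 3:
                  A         X         M
  init        5.466     2.807     3.625
  Δ         -0.4702   -0.1567    0.4702
  eq          4.996      2.65     4.095
  solve Keq expr → x = 0.1567; check Q = 0.2078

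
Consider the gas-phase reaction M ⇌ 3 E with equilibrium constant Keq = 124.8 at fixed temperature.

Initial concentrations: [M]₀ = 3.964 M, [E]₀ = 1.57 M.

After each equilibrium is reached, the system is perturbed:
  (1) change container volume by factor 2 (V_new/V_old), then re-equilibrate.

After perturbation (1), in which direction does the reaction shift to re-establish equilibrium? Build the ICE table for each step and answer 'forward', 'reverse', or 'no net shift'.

Direction: forward

Q₀ = 0.9763 vs Keq = 124.8 ⇒ Q<K, forward
Step 1:
                  M         E
  Initial     3.964      1.57
  Change     -1.673     5.018
  Equil       2.291     6.588
  solve Keq expr → x = 1.673; check Q = 124.8
Then change container volume by factor 2 (V_new/V_old).
Step 2:
                  M         E
  Initial     1.146     3.294
  Change    -0.4074     1.222
  Equil      0.7382     4.516
  solve Keq expr → x = 0.4074; check Q = 124.8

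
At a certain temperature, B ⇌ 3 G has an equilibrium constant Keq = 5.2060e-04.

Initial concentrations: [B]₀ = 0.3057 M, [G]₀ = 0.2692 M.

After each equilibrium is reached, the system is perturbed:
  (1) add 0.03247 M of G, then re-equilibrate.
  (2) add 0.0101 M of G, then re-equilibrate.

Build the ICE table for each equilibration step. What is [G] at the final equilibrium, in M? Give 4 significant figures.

[G]_eq = 0.05878 M

Q₀ = 0.06382 vs Keq = 5.2060e-04 ⇒ Q>K, reverse
Step 1:
                   B          G
  init        0.3057     0.2692
  Δ          0.07038    -0.2111
  eq          0.3761    0.05807
  solve Keq expr → x = -0.07038; check Q = 5.2060e-04
Then add 0.03247 M of G.
Step 2:
                   B          G
  init        0.3761    0.09054
  Δ          0.01064   -0.03193
  eq          0.3867    0.05861
  solve Keq expr → x = -0.01064; check Q = 5.2060e-04
Then add 0.0101 M of G.
Step 3:
                   B          G
  init        0.3867    0.06871
  Δ         0.003311  -0.009933
  eq            0.39    0.05878
  solve Keq expr → x = -0.003311; check Q = 5.2060e-04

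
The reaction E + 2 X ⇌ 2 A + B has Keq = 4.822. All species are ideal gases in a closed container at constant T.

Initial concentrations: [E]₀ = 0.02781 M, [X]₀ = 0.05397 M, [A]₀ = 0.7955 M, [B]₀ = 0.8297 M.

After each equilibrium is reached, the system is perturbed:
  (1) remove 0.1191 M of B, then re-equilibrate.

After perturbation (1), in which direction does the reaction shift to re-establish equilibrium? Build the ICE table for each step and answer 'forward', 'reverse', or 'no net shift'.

Direction: forward

Q₀ = 6482 vs Keq = 4.822 ⇒ Q>K, reverse
Step 1:
                    E           X           A           B
  Initial     0.02781     0.05397      0.7955      0.8297
  Change       0.1669      0.3339     -0.3339     -0.1669
  Equil        0.1947      0.3878      0.4616      0.6628
  solve Keq expr → x = -0.1669; check Q = 4.822
Then remove 0.1191 M of B.
Step 2:
                    E           X           A           B
  Initial      0.1947      0.3878      0.4616      0.5437
  Change    -0.007586    -0.01517     0.01517    0.007586
  Equil        0.1872      0.3727      0.4768      0.5513
  solve Keq expr → x = 0.007586; check Q = 4.822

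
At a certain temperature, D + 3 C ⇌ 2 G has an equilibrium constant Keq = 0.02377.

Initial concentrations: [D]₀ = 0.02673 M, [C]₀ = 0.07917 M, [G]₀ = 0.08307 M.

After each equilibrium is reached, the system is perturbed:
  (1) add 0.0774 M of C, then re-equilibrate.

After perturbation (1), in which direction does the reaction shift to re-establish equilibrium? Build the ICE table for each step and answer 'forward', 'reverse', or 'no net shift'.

Direction: forward

Q₀ = 520.2 vs Keq = 0.02377 ⇒ Q>K, reverse
Step 1:
                    D           C           G
  Initial     0.02673     0.07917     0.08307
  Change      0.03978      0.1193    -0.07955
  Equil       0.06651      0.1985    0.003516
  solve Keq expr → x = -0.03978; check Q = 0.02377
Then add 0.0774 M of C.
Step 2:
                    D           C           G
  Initial     0.06651      0.2759    0.003516
  Change    -0.001051   -0.003153    0.002102
  Equil       0.06546      0.2727    0.005619
  solve Keq expr → x = 0.001051; check Q = 0.02377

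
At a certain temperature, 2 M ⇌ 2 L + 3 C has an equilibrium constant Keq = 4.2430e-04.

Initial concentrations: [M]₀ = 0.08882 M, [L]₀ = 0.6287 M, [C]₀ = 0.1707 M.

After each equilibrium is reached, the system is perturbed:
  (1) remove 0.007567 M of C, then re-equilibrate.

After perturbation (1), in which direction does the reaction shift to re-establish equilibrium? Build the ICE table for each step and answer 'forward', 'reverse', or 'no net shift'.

Q₀ = 0.2492 vs Keq = 4.2430e-04 ⇒ Q>K, reverse
Step 1:
                   M          L          C
  init       0.08882     0.6287     0.1707
  Δ          0.08981   -0.08981    -0.1347
  eq          0.1786     0.5389    0.03599
  solve Keq expr → x = -0.0449; check Q = 4.2430e-04
Then remove 0.007567 M of C.
Step 2:
                   M          L          C
  init        0.1786     0.5389    0.02842
  Δ        -0.004509   0.004509   0.006763
  eq          0.1741     0.5434    0.03519
  solve Keq expr → x = 0.002254; check Q = 4.2430e-04

Direction: forward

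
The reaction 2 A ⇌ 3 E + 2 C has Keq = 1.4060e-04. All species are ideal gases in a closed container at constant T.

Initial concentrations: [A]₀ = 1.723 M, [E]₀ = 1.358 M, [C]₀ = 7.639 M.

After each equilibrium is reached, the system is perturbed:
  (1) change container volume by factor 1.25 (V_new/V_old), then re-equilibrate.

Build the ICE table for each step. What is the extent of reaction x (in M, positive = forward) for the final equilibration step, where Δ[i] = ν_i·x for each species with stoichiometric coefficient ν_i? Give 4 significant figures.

Q₀ = 49.23 vs Keq = 1.4060e-04 ⇒ Q>K, reverse
Step 1:
                  A         E         C
  I           1.723     1.358     7.639
  C          0.8869     -1.33   -0.8869
  E            2.61   0.02759     6.752
  solve Keq expr → x = -0.4435; check Q = 1.4060e-04
Then change container volume by factor 1.25 (V_new/V_old).
Step 2:
                  A         E         C
  I           2.088   0.02207     5.402
  C       -0.003649  0.005474  0.003649
  E           2.084   0.02755     5.405
  solve Keq expr → x = 0.001825; check Q = 1.4060e-04

x = 0.001825 M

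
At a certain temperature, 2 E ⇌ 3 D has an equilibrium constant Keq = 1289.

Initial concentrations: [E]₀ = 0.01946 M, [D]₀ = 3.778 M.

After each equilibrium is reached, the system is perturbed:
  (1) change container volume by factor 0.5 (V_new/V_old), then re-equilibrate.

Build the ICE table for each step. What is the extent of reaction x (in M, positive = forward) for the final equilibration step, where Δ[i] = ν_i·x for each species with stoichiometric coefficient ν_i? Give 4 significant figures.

Q₀ = 1.4240e+05 vs Keq = 1289 ⇒ Q>K, reverse
Step 1:
                   E          D
  Initial    0.01946      3.778
  Change      0.1653    -0.2479
  Equil       0.1847       3.53
  solve Keq expr → x = -0.08264; check Q = 1289
Then change container volume by factor 0.5 (V_new/V_old).
Step 2:
                   E          D
  Initial     0.3695       7.06
  Change      0.1313     -0.197
  Equil       0.5008      6.863
  solve Keq expr → x = -0.06566; check Q = 1289

x = -0.06566 M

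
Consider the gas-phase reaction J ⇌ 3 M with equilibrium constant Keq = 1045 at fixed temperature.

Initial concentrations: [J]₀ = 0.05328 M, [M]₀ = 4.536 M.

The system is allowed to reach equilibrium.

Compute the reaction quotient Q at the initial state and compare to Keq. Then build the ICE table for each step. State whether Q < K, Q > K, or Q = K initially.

Q₀ = 1752; Q > K (proceeds reverse)

Q₀ = 1752 vs Keq = 1045 ⇒ Q>K, reverse
Step 1:
                  J         M
  init      0.05328     4.536
  Δ          0.0307   -0.0921
  eq        0.08398     4.444
  solve Keq expr → x = -0.0307; check Q = 1045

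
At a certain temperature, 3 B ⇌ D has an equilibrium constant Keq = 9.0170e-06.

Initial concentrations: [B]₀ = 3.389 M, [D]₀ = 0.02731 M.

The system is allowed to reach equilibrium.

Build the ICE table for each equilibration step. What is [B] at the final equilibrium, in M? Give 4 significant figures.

Q₀ = 7.0163e-04 vs Keq = 9.0170e-06 ⇒ Q>K, reverse
Step 1:
                    B           D
  init          3.389     0.02731
  Δ            0.0808    -0.02693
  eq             3.47  3.7668e-04
  solve Keq expr → x = -0.02693; check Q = 9.0170e-06

[B]_eq = 3.47 M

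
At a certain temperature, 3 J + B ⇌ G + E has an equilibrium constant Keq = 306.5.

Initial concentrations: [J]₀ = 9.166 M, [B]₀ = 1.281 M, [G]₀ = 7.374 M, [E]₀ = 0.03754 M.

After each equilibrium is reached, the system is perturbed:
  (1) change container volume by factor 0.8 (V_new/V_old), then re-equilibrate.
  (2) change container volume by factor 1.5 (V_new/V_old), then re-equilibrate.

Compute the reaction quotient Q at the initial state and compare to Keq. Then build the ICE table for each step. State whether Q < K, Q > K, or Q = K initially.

Q₀ = 2.8061e-04 vs Keq = 306.5 ⇒ Q<K, forward
Step 1:
                  J         B         G         E
  I           9.166     1.281     7.374   0.03754
  C          -3.842    -1.281     1.281     1.281
  E           5.324 2.4671e-04     8.655     1.318
  solve Keq expr → x = 1.281; check Q = 306.5
Then change container volume by factor 0.8 (V_new/V_old).
Step 2:
                  J         B         G         E
  I           6.655 3.0839e-04     10.82     1.648
  C       -3.3292e-04 -1.1097e-04 1.1097e-04 1.1097e-04
  E           6.654 1.9741e-04     10.82     1.648
  solve Keq expr → x = 1.1097e-04; check Q = 306.5
Then change container volume by factor 1.5 (V_new/V_old).
Step 3:
                  J         B         G         E
  I           4.436 1.3161e-04     7.212     1.099
  C       4.9308e-04 1.6436e-04 -1.6436e-04 -1.6436e-04
  E           4.437 2.9597e-04     7.212     1.098
  solve Keq expr → x = -1.6436e-04; check Q = 306.5

Q₀ = 2.8061e-04; Q < K (proceeds forward)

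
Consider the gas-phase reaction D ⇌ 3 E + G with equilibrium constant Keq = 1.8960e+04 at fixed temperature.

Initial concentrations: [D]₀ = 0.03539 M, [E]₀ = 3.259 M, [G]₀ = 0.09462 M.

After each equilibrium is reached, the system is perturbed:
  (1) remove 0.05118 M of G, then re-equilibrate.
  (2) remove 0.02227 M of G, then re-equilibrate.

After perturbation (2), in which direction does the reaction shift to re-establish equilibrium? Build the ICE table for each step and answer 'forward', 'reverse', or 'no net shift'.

Q₀ = 92.55 vs Keq = 1.8960e+04 ⇒ Q<K, forward
Step 1:
                    D           E           G
  Initial     0.03539       3.259     0.09462
  Change     -0.03513      0.1054     0.03513
  Equil    2.6061e-04       3.364      0.1297
  solve Keq expr → x = 0.03513; check Q = 1.8960e+04
Then remove 0.05118 M of G.
Step 2:
                    D           E           G
  Initial  2.6061e-04       3.364     0.07857
  Change  -1.0255e-04  3.0764e-04  1.0255e-04
  Equil    1.5806e-04       3.365     0.07867
  solve Keq expr → x = 1.0255e-04; check Q = 1.8960e+04
Then remove 0.02227 M of G.
Step 3:
                    D           E           G
  Initial  1.5806e-04       3.365      0.0564
  Change  -4.4639e-05  1.3392e-04  4.4639e-05
  Equil    1.1342e-04       3.365     0.05645
  solve Keq expr → x = 4.4639e-05; check Q = 1.8960e+04

Direction: forward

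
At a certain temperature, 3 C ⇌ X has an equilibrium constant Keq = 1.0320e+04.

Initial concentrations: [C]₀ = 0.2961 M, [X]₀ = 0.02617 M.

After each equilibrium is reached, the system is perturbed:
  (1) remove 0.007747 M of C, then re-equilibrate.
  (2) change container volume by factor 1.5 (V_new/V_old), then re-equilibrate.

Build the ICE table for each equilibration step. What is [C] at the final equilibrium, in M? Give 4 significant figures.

Q₀ = 1.008 vs Keq = 1.0320e+04 ⇒ Q<K, forward
Step 1:
                   C          X
  init        0.2961    0.02617
  Δ          -0.2736     0.0912
  eq         0.02249     0.1174
  solve Keq expr → x = 0.0912; check Q = 1.0320e+04
Then remove 0.007747 M of C.
Step 2:
                   C          X
  init       0.01474     0.1174
  Δ         0.007584  -0.002528
  eq         0.02233     0.1148
  solve Keq expr → x = -0.002528; check Q = 1.0320e+04
Then change container volume by factor 1.5 (V_new/V_old).
Step 3:
                   C          X
  init       0.01488    0.07656
  Δ         0.004492  -0.001497
  eq         0.01938    0.07507
  solve Keq expr → x = -0.001497; check Q = 1.0320e+04

[C]_eq = 0.01938 M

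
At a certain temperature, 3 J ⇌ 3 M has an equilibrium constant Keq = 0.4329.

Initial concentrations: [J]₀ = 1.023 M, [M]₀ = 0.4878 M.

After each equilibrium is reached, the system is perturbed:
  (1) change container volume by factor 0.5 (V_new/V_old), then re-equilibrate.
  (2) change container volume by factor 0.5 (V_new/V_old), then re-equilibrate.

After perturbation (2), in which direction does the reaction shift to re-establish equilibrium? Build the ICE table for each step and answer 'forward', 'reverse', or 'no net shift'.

Direction: no net shift

Q₀ = 0.1084 vs Keq = 0.4329 ⇒ Q<K, forward
Step 1:
                  J         M
  Initial     1.023    0.4878
  Change    -0.1629    0.1629
  Equil      0.8601    0.6507
  solve Keq expr → x = 0.05429; check Q = 0.4329
Then change container volume by factor 0.5 (V_new/V_old).
Step 2:
                  J         M
  Initial      1.72     1.301
  Change          0         0
  Equil        1.72     1.301
  solve Keq expr → x = 0; check Q = 0.4329
Then change container volume by factor 0.5 (V_new/V_old).
Step 3:
                  J         M
  Initial     3.441     2.603
  Change          0         0
  Equil       3.441     2.603
  solve Keq expr → x = 0; check Q = 0.4329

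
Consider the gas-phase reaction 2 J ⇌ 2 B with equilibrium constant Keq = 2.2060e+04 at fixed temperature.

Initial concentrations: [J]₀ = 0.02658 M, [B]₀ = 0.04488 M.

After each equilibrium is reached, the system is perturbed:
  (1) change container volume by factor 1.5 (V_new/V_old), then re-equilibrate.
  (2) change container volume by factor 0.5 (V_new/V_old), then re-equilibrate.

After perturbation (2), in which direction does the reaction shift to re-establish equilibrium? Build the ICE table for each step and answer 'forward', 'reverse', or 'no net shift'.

Q₀ = 2.851 vs Keq = 2.2060e+04 ⇒ Q<K, forward
Step 1:
                  J         B
  init      0.02658   0.04488
  Δ         -0.0261    0.0261
  eq      4.7791e-04   0.07098
  solve Keq expr → x = 0.01305; check Q = 2.2060e+04
Then change container volume by factor 1.5 (V_new/V_old).
Step 2:
                  J         B
  init    3.1861e-04   0.04732
  Δ               0         0
  eq      3.1861e-04   0.04732
  solve Keq expr → x = 0; check Q = 2.2060e+04
Then change container volume by factor 0.5 (V_new/V_old).
Step 3:
                  J         B
  init    6.3721e-04   0.09464
  Δ               0         0
  eq      6.3721e-04   0.09464
  solve Keq expr → x = 0; check Q = 2.2060e+04

Direction: no net shift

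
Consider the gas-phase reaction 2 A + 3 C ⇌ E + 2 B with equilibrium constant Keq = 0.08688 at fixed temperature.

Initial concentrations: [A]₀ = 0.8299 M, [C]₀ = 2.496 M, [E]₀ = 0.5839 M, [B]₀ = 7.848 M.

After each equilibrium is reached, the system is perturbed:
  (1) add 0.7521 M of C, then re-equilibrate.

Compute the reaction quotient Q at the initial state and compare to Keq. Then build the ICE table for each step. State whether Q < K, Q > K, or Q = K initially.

Q₀ = 3.358; Q > K (proceeds reverse)

Q₀ = 3.358 vs Keq = 0.08688 ⇒ Q>K, reverse
Step 1:
                   A          C          E          B
  init        0.8299      2.496     0.5839      7.848
  Δ           0.7542      1.131    -0.3771    -0.7542
  eq           1.584      3.627     0.2068      7.094
  solve Keq expr → x = -0.3771; check Q = 0.08688
Then add 0.7521 M of C.
Step 2:
                   A          C          E          B
  init         1.584      4.379     0.2068      7.094
  Δ          -0.1186    -0.1779    0.05929     0.1186
  eq           1.466      4.202     0.2661      7.212
  solve Keq expr → x = 0.05929; check Q = 0.08688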